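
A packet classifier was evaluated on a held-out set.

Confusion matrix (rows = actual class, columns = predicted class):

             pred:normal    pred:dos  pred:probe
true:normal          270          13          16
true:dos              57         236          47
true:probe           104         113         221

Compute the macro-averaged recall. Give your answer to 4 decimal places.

0.7006

Per-class recall (TP/(TP+FN)):
  normal: TP=270, FN=13+16=29 → 270/299 = 0.90301
  dos: TP=236, FN=57+47=104 → 236/340 = 0.69412
  probe: TP=221, FN=104+113=217 → 221/438 = 0.50457
Macro-recall = mean = (0.90301 + 0.69412 + 0.50457) / 3 = 0.7006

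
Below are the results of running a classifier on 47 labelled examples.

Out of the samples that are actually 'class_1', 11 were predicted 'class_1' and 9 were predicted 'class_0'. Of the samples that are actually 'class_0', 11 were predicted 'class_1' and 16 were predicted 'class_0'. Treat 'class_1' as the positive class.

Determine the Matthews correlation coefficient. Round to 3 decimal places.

MCC = (TP·TN − FP·FN) / √((TP+FP)(TP+FN)(TN+FP)(TN+FN))
Numerator = 11·16 − 11·9 = 77
Denominator = √(22·20·27·25) = √297000 = 544.9771
MCC = 77 / 544.9771 = 0.141

0.141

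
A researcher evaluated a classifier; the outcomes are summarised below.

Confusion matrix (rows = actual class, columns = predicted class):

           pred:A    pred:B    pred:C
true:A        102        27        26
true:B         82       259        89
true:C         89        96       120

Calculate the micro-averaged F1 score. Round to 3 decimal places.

0.540

Micro-averaging pools counts across classes: ΣTP=481, ΣFP=409, ΣFN=409.
Micro-F1 score = 2·TP/(2·TP+FP+FN) on pooled counts = 0.540 (equals overall accuracy in single-label multiclass).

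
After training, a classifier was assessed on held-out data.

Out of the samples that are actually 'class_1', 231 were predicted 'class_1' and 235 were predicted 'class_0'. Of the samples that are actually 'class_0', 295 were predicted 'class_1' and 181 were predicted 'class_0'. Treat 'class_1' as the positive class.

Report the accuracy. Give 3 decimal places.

Accuracy = (TP+TN)/N = (231+181)/942 = 0.437

0.437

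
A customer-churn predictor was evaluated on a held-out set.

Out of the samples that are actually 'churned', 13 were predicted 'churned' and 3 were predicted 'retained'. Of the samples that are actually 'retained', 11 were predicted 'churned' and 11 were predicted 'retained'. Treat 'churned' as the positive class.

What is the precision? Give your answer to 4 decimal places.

0.5417

Precision = TP/(TP+FP) = 13/(13+11) = 13/24 = 0.5417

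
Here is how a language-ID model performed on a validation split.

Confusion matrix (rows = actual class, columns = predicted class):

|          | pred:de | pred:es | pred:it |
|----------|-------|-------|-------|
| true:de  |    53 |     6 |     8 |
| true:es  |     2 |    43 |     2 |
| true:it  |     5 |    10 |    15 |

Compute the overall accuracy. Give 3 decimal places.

0.771

Accuracy = trace / total = (53+43+15=111) / 144 = 111/144 = 0.771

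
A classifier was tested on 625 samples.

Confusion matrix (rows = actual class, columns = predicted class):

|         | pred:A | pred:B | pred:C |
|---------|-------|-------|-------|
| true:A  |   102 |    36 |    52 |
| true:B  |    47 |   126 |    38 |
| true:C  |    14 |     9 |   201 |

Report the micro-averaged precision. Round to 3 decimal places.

0.686

Micro-averaging pools counts across classes: ΣTP=429, ΣFP=196, ΣFN=196.
Micro-precision = TP/(TP+FP) on pooled counts = 0.686 (equals overall accuracy in single-label multiclass).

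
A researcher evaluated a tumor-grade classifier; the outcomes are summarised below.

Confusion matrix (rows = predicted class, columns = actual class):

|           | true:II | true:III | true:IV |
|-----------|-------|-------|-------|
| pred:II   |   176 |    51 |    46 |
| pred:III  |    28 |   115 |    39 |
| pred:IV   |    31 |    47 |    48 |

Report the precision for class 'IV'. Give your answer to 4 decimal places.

One-vs-rest for 'IV': TP = diagonal; FP = other classes predicted 'IV'; FN = 'IV' predicted as other.
precision = TP/(TP+FP).
IV: TP=48, FP=31+47=78 → 48/126 = 0.38095

0.3810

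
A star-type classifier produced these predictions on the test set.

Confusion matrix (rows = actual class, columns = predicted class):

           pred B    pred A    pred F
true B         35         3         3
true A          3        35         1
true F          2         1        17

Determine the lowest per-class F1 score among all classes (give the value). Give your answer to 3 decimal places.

Per-class F1 score (2·TP/(2·TP+FP+FN)):
  B: TP=35, FP=3+2=5, FN=3+3=6 → 70/81 = 0.8642
  A: TP=35, FP=3+1=4, FN=3+1=4 → 70/78 = 0.8974
  F: TP=17, FP=3+1=4, FN=2+1=3 → 34/41 = 0.8293
Lowest is class 'F' with F1 score = 0.829.

0.829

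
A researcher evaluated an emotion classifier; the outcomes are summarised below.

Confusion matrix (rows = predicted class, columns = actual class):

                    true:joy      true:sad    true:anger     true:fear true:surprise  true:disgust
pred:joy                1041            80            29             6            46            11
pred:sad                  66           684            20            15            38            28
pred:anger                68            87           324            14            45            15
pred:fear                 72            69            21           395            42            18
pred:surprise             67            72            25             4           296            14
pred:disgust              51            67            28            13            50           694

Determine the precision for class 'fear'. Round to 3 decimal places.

0.640

One-vs-rest for 'fear': TP = diagonal; FP = other classes predicted 'fear'; FN = 'fear' predicted as other.
precision = TP/(TP+FP).
fear: TP=395, FP=72+69+21+42+18=222 → 395/617 = 0.6402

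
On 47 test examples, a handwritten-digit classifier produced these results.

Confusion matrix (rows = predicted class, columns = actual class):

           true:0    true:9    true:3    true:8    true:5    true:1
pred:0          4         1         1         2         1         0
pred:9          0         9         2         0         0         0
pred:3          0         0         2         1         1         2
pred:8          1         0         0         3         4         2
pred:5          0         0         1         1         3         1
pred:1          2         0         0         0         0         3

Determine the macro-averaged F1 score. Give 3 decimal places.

0.484

Per-class F1 score (2·TP/(2·TP+FP+FN)):
  0: TP=4, FP=1+1+2+1+0=5, FN=0+0+1+0+2=3 → 8/16 = 0.5000
  9: TP=9, FP=0+2+0+0+0=2, FN=1+0+0+0+0=1 → 18/21 = 0.8571
  3: TP=2, FP=0+0+1+1+2=4, FN=1+2+0+1+0=4 → 4/12 = 0.3333
  8: TP=3, FP=1+0+0+4+2=7, FN=2+0+1+1+0=4 → 6/17 = 0.3529
  5: TP=3, FP=0+0+1+1+1=3, FN=1+0+1+4+0=6 → 6/15 = 0.4000
  1: TP=3, FP=2+0+0+0+0=2, FN=0+0+2+2+1=5 → 6/13 = 0.4615
Macro-F1 score = mean = (0.5000 + 0.8571 + 0.3333 + 0.3529 + 0.4000 + 0.4615) / 6 = 0.484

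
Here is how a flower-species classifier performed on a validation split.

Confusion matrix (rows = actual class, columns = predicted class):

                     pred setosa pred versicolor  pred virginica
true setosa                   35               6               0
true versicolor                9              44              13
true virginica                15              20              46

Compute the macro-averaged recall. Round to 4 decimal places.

Per-class recall (TP/(TP+FN)):
  setosa: TP=35, FN=6+0=6 → 35/41 = 0.85366
  versicolor: TP=44, FN=9+13=22 → 44/66 = 0.66667
  virginica: TP=46, FN=15+20=35 → 46/81 = 0.56790
Macro-recall = mean = (0.85366 + 0.66667 + 0.56790) / 3 = 0.6961

0.6961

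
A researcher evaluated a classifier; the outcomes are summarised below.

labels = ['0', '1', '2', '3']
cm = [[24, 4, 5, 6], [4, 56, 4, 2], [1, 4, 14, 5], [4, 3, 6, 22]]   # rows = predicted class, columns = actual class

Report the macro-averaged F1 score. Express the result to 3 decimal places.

Per-class F1 score (2·TP/(2·TP+FP+FN)):
  0: TP=24, FP=4+5+6=15, FN=4+1+4=9 → 48/72 = 0.6667
  1: TP=56, FP=4+4+2=10, FN=4+4+3=11 → 112/133 = 0.8421
  2: TP=14, FP=1+4+5=10, FN=5+4+6=15 → 28/53 = 0.5283
  3: TP=22, FP=4+3+6=13, FN=6+2+5=13 → 44/70 = 0.6286
Macro-F1 score = mean = (0.6667 + 0.8421 + 0.5283 + 0.6286) / 4 = 0.666

0.666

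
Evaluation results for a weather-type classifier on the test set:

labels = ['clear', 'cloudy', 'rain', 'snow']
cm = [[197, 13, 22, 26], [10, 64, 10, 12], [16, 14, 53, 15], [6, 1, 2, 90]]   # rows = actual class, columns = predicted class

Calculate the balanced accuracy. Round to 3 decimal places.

0.720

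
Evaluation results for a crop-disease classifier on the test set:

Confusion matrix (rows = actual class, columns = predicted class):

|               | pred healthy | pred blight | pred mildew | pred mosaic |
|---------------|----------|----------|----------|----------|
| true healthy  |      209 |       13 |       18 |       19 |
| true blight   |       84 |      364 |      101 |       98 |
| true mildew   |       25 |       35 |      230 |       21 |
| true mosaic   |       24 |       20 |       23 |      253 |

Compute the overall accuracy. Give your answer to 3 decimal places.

Accuracy = trace / total = (209+364+230+253=1056) / 1537 = 1056/1537 = 0.687

0.687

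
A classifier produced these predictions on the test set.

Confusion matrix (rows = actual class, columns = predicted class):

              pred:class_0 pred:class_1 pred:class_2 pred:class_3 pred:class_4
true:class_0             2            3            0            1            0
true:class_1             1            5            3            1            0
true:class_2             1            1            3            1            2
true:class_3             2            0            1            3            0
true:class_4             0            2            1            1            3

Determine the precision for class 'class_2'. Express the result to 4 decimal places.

One-vs-rest for 'class_2': TP = diagonal; FP = other classes predicted 'class_2'; FN = 'class_2' predicted as other.
precision = TP/(TP+FP).
class_2: TP=3, FP=0+3+1+1=5 → 3/8 = 0.37500

0.3750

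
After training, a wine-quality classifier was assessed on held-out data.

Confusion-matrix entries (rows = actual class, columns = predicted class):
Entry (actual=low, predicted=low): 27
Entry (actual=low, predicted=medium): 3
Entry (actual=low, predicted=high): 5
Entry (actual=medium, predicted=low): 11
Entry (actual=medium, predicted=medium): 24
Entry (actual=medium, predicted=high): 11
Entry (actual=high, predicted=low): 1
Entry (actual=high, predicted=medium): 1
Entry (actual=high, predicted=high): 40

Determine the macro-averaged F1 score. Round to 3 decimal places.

Per-class F1 score (2·TP/(2·TP+FP+FN)):
  low: TP=27, FP=11+1=12, FN=3+5=8 → 54/74 = 0.7297
  medium: TP=24, FP=3+1=4, FN=11+11=22 → 48/74 = 0.6486
  high: TP=40, FP=5+11=16, FN=1+1=2 → 80/98 = 0.8163
Macro-F1 score = mean = (0.7297 + 0.6486 + 0.8163) / 3 = 0.732

0.732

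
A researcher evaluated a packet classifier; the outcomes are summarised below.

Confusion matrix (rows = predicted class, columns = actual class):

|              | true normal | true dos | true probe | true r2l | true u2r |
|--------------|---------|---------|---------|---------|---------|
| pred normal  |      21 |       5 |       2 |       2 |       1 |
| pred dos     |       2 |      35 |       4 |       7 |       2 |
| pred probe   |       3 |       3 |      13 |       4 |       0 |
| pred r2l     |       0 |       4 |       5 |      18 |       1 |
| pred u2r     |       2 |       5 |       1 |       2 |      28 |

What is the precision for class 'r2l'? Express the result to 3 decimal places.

0.643

precision = TP/(TP+FP).
r2l: TP=18, FP=0+4+5+1=10 → 18/28 = 0.6429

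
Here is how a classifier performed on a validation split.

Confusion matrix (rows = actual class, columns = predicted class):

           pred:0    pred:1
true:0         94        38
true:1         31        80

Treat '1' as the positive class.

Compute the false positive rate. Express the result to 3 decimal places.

0.288

FPR = FP/(FP+TN) = 38/(38+94) = 0.288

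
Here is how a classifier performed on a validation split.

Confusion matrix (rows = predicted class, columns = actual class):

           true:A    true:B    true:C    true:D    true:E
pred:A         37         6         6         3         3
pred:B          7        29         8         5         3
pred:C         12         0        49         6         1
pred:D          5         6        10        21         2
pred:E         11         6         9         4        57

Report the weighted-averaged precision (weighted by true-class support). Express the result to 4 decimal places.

Per-class precision (TP/(TP+FP)):
  A: TP=37, FP=6+6+3+3=18 → 37/55 = 0.67273
  B: TP=29, FP=7+8+5+3=23 → 29/52 = 0.55769
  C: TP=49, FP=12+0+6+1=19 → 49/68 = 0.72059
  D: TP=21, FP=5+6+10+2=23 → 21/44 = 0.47727
  E: TP=57, FP=11+6+9+4=30 → 57/87 = 0.65517
Weighted-precision = Σ (supportᵢ/N)·precisionᵢ with N=306: (72/306)·0.67273 + (47/306)·0.55769 + (82/306)·0.72059 + (39/306)·0.47727 + (66/306)·0.65517 = 0.6392

0.6392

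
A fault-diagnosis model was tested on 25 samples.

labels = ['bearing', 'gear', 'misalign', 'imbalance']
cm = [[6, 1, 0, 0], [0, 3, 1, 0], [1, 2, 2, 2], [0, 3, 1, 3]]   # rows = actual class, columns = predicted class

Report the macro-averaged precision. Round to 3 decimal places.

0.573

Per-class precision (TP/(TP+FP)):
  bearing: TP=6, FP=0+1+0=1 → 6/7 = 0.8571
  gear: TP=3, FP=1+2+3=6 → 3/9 = 0.3333
  misalign: TP=2, FP=0+1+1=2 → 2/4 = 0.5000
  imbalance: TP=3, FP=0+0+2=2 → 3/5 = 0.6000
Macro-precision = mean = (0.8571 + 0.3333 + 0.5000 + 0.6000) / 4 = 0.573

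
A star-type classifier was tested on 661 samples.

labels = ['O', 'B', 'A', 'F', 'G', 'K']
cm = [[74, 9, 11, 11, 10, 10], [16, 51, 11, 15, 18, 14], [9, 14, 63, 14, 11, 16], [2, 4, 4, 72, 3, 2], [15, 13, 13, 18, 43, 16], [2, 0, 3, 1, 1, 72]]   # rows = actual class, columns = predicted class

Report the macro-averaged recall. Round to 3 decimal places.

Per-class recall (TP/(TP+FN)):
  O: TP=74, FN=9+11+11+10+10=51 → 74/125 = 0.5920
  B: TP=51, FN=16+11+15+18+14=74 → 51/125 = 0.4080
  A: TP=63, FN=9+14+14+11+16=64 → 63/127 = 0.4961
  F: TP=72, FN=2+4+4+3+2=15 → 72/87 = 0.8276
  G: TP=43, FN=15+13+13+18+16=75 → 43/118 = 0.3644
  K: TP=72, FN=2+0+3+1+1=7 → 72/79 = 0.9114
Macro-recall = mean = (0.5920 + 0.4080 + 0.4961 + 0.8276 + 0.3644 + 0.9114) / 6 = 0.600

0.600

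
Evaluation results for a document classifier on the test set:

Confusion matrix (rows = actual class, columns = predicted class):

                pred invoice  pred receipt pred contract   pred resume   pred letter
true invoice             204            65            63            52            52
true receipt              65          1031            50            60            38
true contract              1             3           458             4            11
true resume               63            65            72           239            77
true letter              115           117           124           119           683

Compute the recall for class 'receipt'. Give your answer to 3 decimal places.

0.829

One-vs-rest for 'receipt': TP = diagonal; FP = other classes predicted 'receipt'; FN = 'receipt' predicted as other.
recall = TP/(TP+FN).
receipt: TP=1031, FN=65+50+60+38=213 → 1031/1244 = 0.8288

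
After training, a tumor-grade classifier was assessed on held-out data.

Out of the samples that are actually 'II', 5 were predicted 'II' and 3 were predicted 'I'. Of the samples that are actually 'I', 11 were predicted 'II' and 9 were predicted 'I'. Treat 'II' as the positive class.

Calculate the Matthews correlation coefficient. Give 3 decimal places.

0.068

MCC = (TP·TN − FP·FN) / √((TP+FP)(TP+FN)(TN+FP)(TN+FN))
Numerator = 5·9 − 11·3 = 12
Denominator = √(16·8·20·12) = √30720 = 175.2712
MCC = 12 / 175.2712 = 0.068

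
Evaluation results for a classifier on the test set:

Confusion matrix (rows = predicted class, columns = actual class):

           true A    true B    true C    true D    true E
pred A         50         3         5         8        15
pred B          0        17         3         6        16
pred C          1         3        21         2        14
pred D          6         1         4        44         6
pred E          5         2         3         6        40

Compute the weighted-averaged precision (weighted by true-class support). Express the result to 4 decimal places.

Per-class precision (TP/(TP+FP)):
  A: TP=50, FP=3+5+8+15=31 → 50/81 = 0.61728
  B: TP=17, FP=0+3+6+16=25 → 17/42 = 0.40476
  C: TP=21, FP=1+3+2+14=20 → 21/41 = 0.51220
  D: TP=44, FP=6+1+4+6=17 → 44/61 = 0.72131
  E: TP=40, FP=5+2+3+6=16 → 40/56 = 0.71429
Weighted-precision = Σ (supportᵢ/N)·precisionᵢ with N=281: (62/281)·0.61728 + (26/281)·0.40476 + (36/281)·0.51220 + (66/281)·0.72131 + (91/281)·0.71429 = 0.6400

0.6400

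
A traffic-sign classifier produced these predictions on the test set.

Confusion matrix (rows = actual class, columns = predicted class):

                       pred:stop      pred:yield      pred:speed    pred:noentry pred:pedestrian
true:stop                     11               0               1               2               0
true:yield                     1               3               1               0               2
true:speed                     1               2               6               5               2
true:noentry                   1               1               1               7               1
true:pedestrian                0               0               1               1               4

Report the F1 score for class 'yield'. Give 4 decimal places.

F1 score = 2·TP/(2·TP+FP+FN).
yield: TP=3, FP=0+2+1+0=3, FN=1+1+0+2=4 → 6/13 = 0.46154

0.4615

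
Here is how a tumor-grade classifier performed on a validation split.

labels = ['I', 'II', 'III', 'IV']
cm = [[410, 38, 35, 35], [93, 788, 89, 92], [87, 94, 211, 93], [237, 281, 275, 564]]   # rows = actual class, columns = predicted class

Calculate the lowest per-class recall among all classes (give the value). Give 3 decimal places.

0.416

Per-class recall (TP/(TP+FN)):
  I: TP=410, FN=38+35+35=108 → 410/518 = 0.7915
  II: TP=788, FN=93+89+92=274 → 788/1062 = 0.7420
  III: TP=211, FN=87+94+93=274 → 211/485 = 0.4351
  IV: TP=564, FN=237+281+275=793 → 564/1357 = 0.4156
Lowest is class 'IV' with recall = 0.416.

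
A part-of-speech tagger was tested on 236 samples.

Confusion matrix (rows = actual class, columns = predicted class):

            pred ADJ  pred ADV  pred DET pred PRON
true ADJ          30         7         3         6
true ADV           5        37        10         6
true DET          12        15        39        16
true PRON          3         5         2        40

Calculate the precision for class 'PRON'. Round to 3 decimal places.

precision = TP/(TP+FP).
PRON: TP=40, FP=6+6+16=28 → 40/68 = 0.5882

0.588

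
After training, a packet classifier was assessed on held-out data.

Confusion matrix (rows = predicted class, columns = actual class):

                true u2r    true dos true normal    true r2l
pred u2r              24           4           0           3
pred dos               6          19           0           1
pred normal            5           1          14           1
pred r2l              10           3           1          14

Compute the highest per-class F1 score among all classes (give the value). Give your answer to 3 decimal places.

0.778

Per-class F1 score (2·TP/(2·TP+FP+FN)):
  u2r: TP=24, FP=4+0+3=7, FN=6+5+10=21 → 48/76 = 0.6316
  dos: TP=19, FP=6+0+1=7, FN=4+1+3=8 → 38/53 = 0.7170
  normal: TP=14, FP=5+1+1=7, FN=0+0+1=1 → 28/36 = 0.7778
  r2l: TP=14, FP=10+3+1=14, FN=3+1+1=5 → 28/47 = 0.5957
Highest is class 'normal' with F1 score = 0.778.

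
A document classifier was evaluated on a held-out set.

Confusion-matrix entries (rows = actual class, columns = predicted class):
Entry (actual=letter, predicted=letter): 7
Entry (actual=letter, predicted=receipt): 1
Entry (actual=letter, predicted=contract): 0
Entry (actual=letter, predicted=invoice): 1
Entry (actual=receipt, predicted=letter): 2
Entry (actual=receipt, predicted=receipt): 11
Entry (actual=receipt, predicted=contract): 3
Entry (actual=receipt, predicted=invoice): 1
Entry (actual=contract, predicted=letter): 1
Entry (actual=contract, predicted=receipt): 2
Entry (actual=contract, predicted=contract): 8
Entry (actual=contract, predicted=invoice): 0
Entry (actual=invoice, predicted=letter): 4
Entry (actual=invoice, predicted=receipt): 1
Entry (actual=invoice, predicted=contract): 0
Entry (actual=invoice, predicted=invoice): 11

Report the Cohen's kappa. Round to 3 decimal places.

0.596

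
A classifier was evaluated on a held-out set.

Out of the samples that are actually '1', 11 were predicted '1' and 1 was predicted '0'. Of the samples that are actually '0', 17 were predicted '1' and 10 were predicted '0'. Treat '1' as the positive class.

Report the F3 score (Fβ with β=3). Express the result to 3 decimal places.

0.809

Fβ = (1+β²)·TP / ((1+β²)·TP + β²·FN + FP), with β²=9
= 10·11 / (10·11 + 9·1 + 17) = 0.809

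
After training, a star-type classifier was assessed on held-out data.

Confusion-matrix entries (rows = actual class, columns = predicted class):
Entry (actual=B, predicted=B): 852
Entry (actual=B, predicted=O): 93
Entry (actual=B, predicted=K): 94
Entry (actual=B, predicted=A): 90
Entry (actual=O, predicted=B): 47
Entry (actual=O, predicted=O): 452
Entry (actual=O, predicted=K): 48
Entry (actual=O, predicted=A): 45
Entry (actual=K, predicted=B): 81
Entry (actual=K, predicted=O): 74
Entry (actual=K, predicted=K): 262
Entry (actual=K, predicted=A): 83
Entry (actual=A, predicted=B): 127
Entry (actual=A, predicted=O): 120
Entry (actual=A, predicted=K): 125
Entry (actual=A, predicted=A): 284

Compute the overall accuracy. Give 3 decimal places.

0.643

Accuracy = trace / total = (852+452+262+284=1850) / 2877 = 1850/2877 = 0.643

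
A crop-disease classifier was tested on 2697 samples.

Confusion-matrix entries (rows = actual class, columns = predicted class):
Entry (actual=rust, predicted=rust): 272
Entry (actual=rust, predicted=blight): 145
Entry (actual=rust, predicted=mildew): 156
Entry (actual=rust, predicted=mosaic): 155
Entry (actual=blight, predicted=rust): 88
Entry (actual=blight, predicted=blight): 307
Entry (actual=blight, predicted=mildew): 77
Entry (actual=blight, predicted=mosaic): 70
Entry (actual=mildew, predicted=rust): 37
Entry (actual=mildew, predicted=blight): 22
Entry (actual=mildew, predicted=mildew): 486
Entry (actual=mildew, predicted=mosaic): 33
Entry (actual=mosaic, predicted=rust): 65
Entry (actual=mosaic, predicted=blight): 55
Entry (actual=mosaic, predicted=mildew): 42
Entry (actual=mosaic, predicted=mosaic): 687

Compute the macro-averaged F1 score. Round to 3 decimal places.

Per-class F1 score (2·TP/(2·TP+FP+FN)):
  rust: TP=272, FP=88+37+65=190, FN=145+156+155=456 → 544/1190 = 0.4571
  blight: TP=307, FP=145+22+55=222, FN=88+77+70=235 → 614/1071 = 0.5733
  mildew: TP=486, FP=156+77+42=275, FN=37+22+33=92 → 972/1339 = 0.7259
  mosaic: TP=687, FP=155+70+33=258, FN=65+55+42=162 → 1374/1794 = 0.7659
Macro-F1 score = mean = (0.4571 + 0.5733 + 0.7259 + 0.7659) / 4 = 0.631

0.631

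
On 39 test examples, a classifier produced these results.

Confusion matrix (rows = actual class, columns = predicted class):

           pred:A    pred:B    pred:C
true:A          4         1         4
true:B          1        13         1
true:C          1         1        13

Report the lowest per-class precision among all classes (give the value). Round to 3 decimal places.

0.667

Per-class precision (TP/(TP+FP)):
  A: TP=4, FP=1+1=2 → 4/6 = 0.6667
  B: TP=13, FP=1+1=2 → 13/15 = 0.8667
  C: TP=13, FP=4+1=5 → 13/18 = 0.7222
Lowest is class 'A' with precision = 0.667.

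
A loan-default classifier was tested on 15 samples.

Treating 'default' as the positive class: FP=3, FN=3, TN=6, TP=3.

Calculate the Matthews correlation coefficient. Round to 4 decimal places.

MCC = (TP·TN − FP·FN) / √((TP+FP)(TP+FN)(TN+FP)(TN+FN))
Numerator = 3·6 − 3·3 = 9
Denominator = √(6·6·9·9) = √2916 = 54.0000
MCC = 9 / 54.0000 = 0.1667

0.1667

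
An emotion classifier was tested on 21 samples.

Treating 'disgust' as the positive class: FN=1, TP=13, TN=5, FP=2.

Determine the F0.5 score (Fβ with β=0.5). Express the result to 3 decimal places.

0.878

Fβ = (1+β²)·TP / ((1+β²)·TP + β²·FN + FP), with β²=1/4
= 1.25·13 / (1.25·13 + 0.25·1 + 2) = 0.878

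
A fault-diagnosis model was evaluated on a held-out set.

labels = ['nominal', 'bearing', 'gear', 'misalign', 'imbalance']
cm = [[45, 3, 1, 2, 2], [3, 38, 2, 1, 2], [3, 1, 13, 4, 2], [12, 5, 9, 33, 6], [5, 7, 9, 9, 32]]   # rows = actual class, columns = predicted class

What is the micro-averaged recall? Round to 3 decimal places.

Micro-averaging pools counts across classes: ΣTP=161, ΣFP=88, ΣFN=88.
Micro-recall = TP/(TP+FN) on pooled counts = 0.647 (equals overall accuracy in single-label multiclass).

0.647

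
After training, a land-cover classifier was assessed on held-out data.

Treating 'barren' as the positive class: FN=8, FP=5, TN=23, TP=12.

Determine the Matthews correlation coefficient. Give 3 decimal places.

MCC = (TP·TN − FP·FN) / √((TP+FP)(TP+FN)(TN+FP)(TN+FN))
Numerator = 12·23 − 5·8 = 236
Denominator = √(17·20·28·31) = √295120 = 543.2495
MCC = 236 / 543.2495 = 0.434

0.434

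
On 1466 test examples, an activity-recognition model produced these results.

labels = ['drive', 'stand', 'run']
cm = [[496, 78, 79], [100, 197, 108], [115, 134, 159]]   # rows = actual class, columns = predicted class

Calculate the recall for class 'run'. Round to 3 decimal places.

recall = TP/(TP+FN).
run: TP=159, FN=115+134=249 → 159/408 = 0.3897

0.390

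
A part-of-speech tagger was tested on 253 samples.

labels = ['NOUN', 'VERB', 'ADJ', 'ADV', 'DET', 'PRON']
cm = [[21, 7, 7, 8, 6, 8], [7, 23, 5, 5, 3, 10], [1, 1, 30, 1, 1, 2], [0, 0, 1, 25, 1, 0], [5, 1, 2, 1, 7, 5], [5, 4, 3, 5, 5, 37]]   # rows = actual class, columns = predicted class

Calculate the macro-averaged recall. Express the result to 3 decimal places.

0.587

Per-class recall (TP/(TP+FN)):
  NOUN: TP=21, FN=7+7+8+6+8=36 → 21/57 = 0.3684
  VERB: TP=23, FN=7+5+5+3+10=30 → 23/53 = 0.4340
  ADJ: TP=30, FN=1+1+1+1+2=6 → 30/36 = 0.8333
  ADV: TP=25, FN=0+0+1+1+0=2 → 25/27 = 0.9259
  DET: TP=7, FN=5+1+2+1+5=14 → 7/21 = 0.3333
  PRON: TP=37, FN=5+4+3+5+5=22 → 37/59 = 0.6271
Macro-recall = mean = (0.3684 + 0.4340 + 0.8333 + 0.9259 + 0.3333 + 0.6271) / 6 = 0.587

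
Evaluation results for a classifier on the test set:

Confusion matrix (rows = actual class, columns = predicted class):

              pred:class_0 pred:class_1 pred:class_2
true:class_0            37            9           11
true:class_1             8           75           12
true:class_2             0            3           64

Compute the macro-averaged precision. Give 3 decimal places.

Per-class precision (TP/(TP+FP)):
  class_0: TP=37, FP=8+0=8 → 37/45 = 0.8222
  class_1: TP=75, FP=9+3=12 → 75/87 = 0.8621
  class_2: TP=64, FP=11+12=23 → 64/87 = 0.7356
Macro-precision = mean = (0.8222 + 0.8621 + 0.7356) / 3 = 0.807

0.807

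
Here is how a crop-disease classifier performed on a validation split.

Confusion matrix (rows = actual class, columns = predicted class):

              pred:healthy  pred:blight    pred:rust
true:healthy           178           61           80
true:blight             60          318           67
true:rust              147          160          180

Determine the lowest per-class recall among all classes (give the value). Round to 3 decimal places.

0.370

Per-class recall (TP/(TP+FN)):
  healthy: TP=178, FN=61+80=141 → 178/319 = 0.5580
  blight: TP=318, FN=60+67=127 → 318/445 = 0.7146
  rust: TP=180, FN=147+160=307 → 180/487 = 0.3696
Lowest is class 'rust' with recall = 0.370.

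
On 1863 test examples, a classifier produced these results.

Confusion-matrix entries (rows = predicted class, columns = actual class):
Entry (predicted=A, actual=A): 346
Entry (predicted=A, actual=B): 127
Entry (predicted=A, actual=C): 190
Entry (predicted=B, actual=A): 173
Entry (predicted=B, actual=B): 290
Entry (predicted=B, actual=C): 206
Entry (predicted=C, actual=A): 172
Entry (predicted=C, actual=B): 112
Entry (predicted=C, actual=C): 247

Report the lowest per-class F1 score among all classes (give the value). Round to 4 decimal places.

0.4208

Per-class F1 score (2·TP/(2·TP+FP+FN)):
  A: TP=346, FP=127+190=317, FN=173+172=345 → 692/1354 = 0.51108
  B: TP=290, FP=173+206=379, FN=127+112=239 → 580/1198 = 0.48414
  C: TP=247, FP=172+112=284, FN=190+206=396 → 494/1174 = 0.42078
Lowest is class 'C' with F1 score = 0.4208.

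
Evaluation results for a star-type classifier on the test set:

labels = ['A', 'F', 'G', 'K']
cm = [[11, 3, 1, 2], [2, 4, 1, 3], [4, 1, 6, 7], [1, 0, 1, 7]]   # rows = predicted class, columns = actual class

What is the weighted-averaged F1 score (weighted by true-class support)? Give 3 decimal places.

0.525

Per-class F1 score (2·TP/(2·TP+FP+FN)):
  A: TP=11, FP=3+1+2=6, FN=2+4+1=7 → 22/35 = 0.6286
  F: TP=4, FP=2+1+3=6, FN=3+1+0=4 → 8/18 = 0.4444
  G: TP=6, FP=4+1+7=12, FN=1+1+1=3 → 12/27 = 0.4444
  K: TP=7, FP=1+0+1=2, FN=2+3+7=12 → 14/28 = 0.5000
Weighted-F1 score = Σ (supportᵢ/N)·F1 scoreᵢ with N=54: (18/54)·0.6286 + (8/54)·0.4444 + (9/54)·0.4444 + (19/54)·0.5000 = 0.525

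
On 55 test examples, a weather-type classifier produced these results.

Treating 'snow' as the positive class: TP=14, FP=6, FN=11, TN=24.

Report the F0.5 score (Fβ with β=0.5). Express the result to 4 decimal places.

Fβ = (1+β²)·TP / ((1+β²)·TP + β²·FN + FP), with β²=1/4
= 1.25·14 / (1.25·14 + 0.25·11 + 6) = 0.6667

0.6667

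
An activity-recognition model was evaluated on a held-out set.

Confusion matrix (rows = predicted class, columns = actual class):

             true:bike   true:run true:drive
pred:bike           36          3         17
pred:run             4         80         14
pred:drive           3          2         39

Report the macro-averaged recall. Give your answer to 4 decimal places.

0.7785

Per-class recall (TP/(TP+FN)):
  bike: TP=36, FN=4+3=7 → 36/43 = 0.83721
  run: TP=80, FN=3+2=5 → 80/85 = 0.94118
  drive: TP=39, FN=17+14=31 → 39/70 = 0.55714
Macro-recall = mean = (0.83721 + 0.94118 + 0.55714) / 3 = 0.7785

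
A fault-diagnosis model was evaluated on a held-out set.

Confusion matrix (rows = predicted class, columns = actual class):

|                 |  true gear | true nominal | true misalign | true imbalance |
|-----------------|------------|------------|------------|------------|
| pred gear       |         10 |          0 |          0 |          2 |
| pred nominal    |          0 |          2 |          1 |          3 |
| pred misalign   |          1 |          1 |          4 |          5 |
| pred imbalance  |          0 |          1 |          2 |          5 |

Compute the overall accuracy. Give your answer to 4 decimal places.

Accuracy = trace / total = (10+2+4+5=21) / 37 = 21/37 = 0.5676

0.5676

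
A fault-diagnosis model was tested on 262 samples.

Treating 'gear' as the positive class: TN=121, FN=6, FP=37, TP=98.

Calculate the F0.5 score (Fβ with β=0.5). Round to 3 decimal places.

0.761

Fβ = (1+β²)·TP / ((1+β²)·TP + β²·FN + FP), with β²=1/4
= 1.25·98 / (1.25·98 + 0.25·6 + 37) = 0.761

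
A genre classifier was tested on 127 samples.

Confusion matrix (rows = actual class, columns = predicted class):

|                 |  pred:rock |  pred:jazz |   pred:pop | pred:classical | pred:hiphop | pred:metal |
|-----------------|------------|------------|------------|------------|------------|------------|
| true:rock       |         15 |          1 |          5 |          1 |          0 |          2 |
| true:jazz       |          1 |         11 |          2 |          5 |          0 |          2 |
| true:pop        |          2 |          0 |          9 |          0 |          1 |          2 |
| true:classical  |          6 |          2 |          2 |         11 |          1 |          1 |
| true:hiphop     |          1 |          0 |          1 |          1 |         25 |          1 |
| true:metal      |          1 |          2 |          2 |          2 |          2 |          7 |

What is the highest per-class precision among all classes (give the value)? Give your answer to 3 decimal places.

Per-class precision (TP/(TP+FP)):
  rock: TP=15, FP=1+2+6+1+1=11 → 15/26 = 0.5769
  jazz: TP=11, FP=1+0+2+0+2=5 → 11/16 = 0.6875
  pop: TP=9, FP=5+2+2+1+2=12 → 9/21 = 0.4286
  classical: TP=11, FP=1+5+0+1+2=9 → 11/20 = 0.5500
  hiphop: TP=25, FP=0+0+1+1+2=4 → 25/29 = 0.8621
  metal: TP=7, FP=2+2+2+1+1=8 → 7/15 = 0.4667
Highest is class 'hiphop' with precision = 0.862.

0.862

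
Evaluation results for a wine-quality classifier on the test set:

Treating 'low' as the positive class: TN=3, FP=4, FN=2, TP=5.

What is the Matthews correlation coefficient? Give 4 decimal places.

MCC = (TP·TN − FP·FN) / √((TP+FP)(TP+FN)(TN+FP)(TN+FN))
Numerator = 5·3 − 4·2 = 7
Denominator = √(9·7·7·5) = √2205 = 46.9574
MCC = 7 / 46.9574 = 0.1491

0.1491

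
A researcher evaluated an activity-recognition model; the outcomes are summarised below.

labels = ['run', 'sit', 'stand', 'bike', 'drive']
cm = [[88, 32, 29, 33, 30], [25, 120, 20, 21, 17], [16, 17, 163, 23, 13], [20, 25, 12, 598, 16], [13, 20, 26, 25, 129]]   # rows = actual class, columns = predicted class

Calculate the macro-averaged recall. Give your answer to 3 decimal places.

Per-class recall (TP/(TP+FN)):
  run: TP=88, FN=32+29+33+30=124 → 88/212 = 0.4151
  sit: TP=120, FN=25+20+21+17=83 → 120/203 = 0.5911
  stand: TP=163, FN=16+17+23+13=69 → 163/232 = 0.7026
  bike: TP=598, FN=20+25+12+16=73 → 598/671 = 0.8912
  drive: TP=129, FN=13+20+26+25=84 → 129/213 = 0.6056
Macro-recall = mean = (0.4151 + 0.5911 + 0.7026 + 0.8912 + 0.6056) / 5 = 0.641

0.641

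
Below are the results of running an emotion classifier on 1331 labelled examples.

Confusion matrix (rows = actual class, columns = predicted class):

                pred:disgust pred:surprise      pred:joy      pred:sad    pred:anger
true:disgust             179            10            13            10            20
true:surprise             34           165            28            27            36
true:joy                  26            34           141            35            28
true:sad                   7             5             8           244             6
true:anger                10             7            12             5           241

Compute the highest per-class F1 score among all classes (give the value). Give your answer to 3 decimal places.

0.826

Per-class F1 score (2·TP/(2·TP+FP+FN)):
  disgust: TP=179, FP=34+26+7+10=77, FN=10+13+10+20=53 → 358/488 = 0.7336
  surprise: TP=165, FP=10+34+5+7=56, FN=34+28+27+36=125 → 330/511 = 0.6458
  joy: TP=141, FP=13+28+8+12=61, FN=26+34+35+28=123 → 282/466 = 0.6052
  sad: TP=244, FP=10+27+35+5=77, FN=7+5+8+6=26 → 488/591 = 0.8257
  anger: TP=241, FP=20+36+28+6=90, FN=10+7+12+5=34 → 482/606 = 0.7954
Highest is class 'sad' with F1 score = 0.826.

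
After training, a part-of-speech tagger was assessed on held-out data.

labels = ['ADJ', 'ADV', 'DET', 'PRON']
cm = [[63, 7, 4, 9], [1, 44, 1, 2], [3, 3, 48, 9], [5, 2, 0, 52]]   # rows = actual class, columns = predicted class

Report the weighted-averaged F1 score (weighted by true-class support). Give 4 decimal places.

Per-class F1 score (2·TP/(2·TP+FP+FN)):
  ADJ: TP=63, FP=1+3+5=9, FN=7+4+9=20 → 126/155 = 0.81290
  ADV: TP=44, FP=7+3+2=12, FN=1+1+2=4 → 88/104 = 0.84615
  DET: TP=48, FP=4+1+0=5, FN=3+3+9=15 → 96/116 = 0.82759
  PRON: TP=52, FP=9+2+9=20, FN=5+2+0=7 → 104/131 = 0.79389
Weighted-F1 score = Σ (supportᵢ/N)·F1 scoreᵢ with N=253: (83/253)·0.81290 + (48/253)·0.84615 + (63/253)·0.82759 + (59/253)·0.79389 = 0.8184

0.8184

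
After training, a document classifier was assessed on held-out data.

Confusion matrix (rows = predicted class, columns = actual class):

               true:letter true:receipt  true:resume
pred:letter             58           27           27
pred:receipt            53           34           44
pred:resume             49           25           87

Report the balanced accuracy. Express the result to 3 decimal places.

Balanced accuracy = mean of per-class recall.
  letter: recall = 58/160 = 0.3625
  receipt: recall = 34/86 = 0.3953
  resume: recall = 87/158 = 0.5506
Mean = (0.3625 + 0.3953 + 0.5506) / 3 = 0.436

0.436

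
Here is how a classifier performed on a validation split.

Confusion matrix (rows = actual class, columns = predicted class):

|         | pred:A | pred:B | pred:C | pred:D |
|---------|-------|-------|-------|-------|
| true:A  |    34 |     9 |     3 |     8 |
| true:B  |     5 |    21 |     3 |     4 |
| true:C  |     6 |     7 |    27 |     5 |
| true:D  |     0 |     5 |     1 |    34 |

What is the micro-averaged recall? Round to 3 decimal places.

0.674

Micro-averaging pools counts across classes: ΣTP=116, ΣFP=56, ΣFN=56.
Micro-recall = TP/(TP+FN) on pooled counts = 0.674 (equals overall accuracy in single-label multiclass).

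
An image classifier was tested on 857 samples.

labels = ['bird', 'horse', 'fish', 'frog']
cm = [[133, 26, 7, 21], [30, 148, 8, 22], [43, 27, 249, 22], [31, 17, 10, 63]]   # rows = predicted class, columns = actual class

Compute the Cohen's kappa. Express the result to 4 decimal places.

0.5778

Observed agreement pₒ = trace/N = 593/857 = 0.69195
Expected agreement pₑ = Σ (rowᵢ·colᵢ)/N² = (237·187 + 218·208 + 274·341 + 128·121)/857² = 0.27039
κ = (pₒ − pₑ)/(1 − pₑ) = (0.69195 − 0.27039)/(1 − 0.27039) = 0.5778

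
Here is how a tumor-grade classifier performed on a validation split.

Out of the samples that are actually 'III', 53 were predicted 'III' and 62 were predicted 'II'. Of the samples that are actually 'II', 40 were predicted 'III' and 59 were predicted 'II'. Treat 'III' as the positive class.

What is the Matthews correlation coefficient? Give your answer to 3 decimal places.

MCC = (TP·TN − FP·FN) / √((TP+FP)(TP+FN)(TN+FP)(TN+FN))
Numerator = 53·59 − 40·62 = 647
Denominator = √(93·115·99·121) = √128115405 = 11318.8076
MCC = 647 / 11318.8076 = 0.057

0.057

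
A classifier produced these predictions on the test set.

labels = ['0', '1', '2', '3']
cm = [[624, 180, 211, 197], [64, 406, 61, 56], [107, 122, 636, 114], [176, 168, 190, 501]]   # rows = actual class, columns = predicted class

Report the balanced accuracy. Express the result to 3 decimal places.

Balanced accuracy = mean of per-class recall.
  0: recall = 624/1212 = 0.5149
  1: recall = 406/587 = 0.6917
  2: recall = 636/979 = 0.6496
  3: recall = 501/1035 = 0.4841
Mean = (0.5149 + 0.6917 + 0.6496 + 0.4841) / 4 = 0.585

0.585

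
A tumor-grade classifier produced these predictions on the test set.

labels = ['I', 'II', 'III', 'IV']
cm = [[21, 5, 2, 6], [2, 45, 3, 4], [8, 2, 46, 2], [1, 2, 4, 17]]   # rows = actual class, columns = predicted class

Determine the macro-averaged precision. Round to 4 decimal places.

0.7280

Per-class precision (TP/(TP+FP)):
  I: TP=21, FP=2+8+1=11 → 21/32 = 0.65625
  II: TP=45, FP=5+2+2=9 → 45/54 = 0.83333
  III: TP=46, FP=2+3+4=9 → 46/55 = 0.83636
  IV: TP=17, FP=6+4+2=12 → 17/29 = 0.58621
Macro-precision = mean = (0.65625 + 0.83333 + 0.83636 + 0.58621) / 4 = 0.7280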